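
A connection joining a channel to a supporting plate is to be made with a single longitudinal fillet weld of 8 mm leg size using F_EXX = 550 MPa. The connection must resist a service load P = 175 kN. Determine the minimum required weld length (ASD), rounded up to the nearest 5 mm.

Throat t_e = 0.707 × 8 = 5.656 mm.
r_n/Ω = (0.6 × 550 × 5.656) / 2.0 = 933.2 N/mm = 0.9332 kN/mm.
L_req = P / (r_n/Ω) = 175 / 0.9332 = 187.5 mm total.
Round up → use L = 190 mm.

L = 190 mm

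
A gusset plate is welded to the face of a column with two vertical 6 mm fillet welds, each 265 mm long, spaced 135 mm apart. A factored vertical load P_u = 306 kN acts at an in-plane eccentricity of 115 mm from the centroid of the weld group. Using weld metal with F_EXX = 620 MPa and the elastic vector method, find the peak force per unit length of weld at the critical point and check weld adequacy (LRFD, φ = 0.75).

f_max ≈ 1320 N/mm; NOT adequate

Total weld length L_w = 530 mm. Treat welds as unit-width lines.
Polar moment about centroid: J = 2[d³/12 + d(b/2)²] = 2[265³/12 + 265×67.5²] = 5516000 mm³.
Direct shear f_v = P/L_w = 306×10³ / 530 = 577.4 N/mm (vertical).
Torsion M = P·e = 306×10³ × 115 = 35190000 N·mm.
Critical point at (x, y) = (67.5, 132.5) from centroid. f_tx = M·y/J = 845.2 N/mm; f_ty = M·x/J = 430.6 N/mm.
Resultant f_max = √[f_tx² + (f_v + f_ty)²] = √[845.2² + (577.4 + 430.6)²] = 1315 N/mm.
Capacity per unit length: φr_n = 0.75 × 0.6 × 620 × (0.707 × 6) = 1184 N/mm.
1315 > 1184 → NOT adequate.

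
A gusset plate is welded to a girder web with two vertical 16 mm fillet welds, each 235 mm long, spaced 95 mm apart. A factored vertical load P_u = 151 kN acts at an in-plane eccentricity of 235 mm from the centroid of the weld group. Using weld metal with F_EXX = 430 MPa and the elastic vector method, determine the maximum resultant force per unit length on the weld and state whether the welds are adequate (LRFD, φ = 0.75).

Total weld length L_w = 470 mm. Treat welds as unit-width lines.
Polar moment about centroid: J = 2[d³/12 + d(b/2)²] = 2[235³/12 + 235×47.5²] = 3223000 mm³.
Direct shear f_v = P/L_w = 151×10³ / 470 = 321.3 N/mm (vertical).
Torsion M = P·e = 151×10³ × 235 = 35485000 N·mm.
Critical point at (x, y) = (47.5, 117.5) from centroid. f_tx = M·y/J = 1293 N/mm; f_ty = M·x/J = 522.9 N/mm.
Resultant f_max = √[f_tx² + (f_v + f_ty)²] = √[1293² + (321.3 + 522.9)²] = 1545 N/mm.
Capacity per unit length: φr_n = 0.75 × 0.6 × 430 × (0.707 × 16) = 2189 N/mm.
1545 ≤ 2189 → adequate.

f_max ≈ 1540 N/mm; adequate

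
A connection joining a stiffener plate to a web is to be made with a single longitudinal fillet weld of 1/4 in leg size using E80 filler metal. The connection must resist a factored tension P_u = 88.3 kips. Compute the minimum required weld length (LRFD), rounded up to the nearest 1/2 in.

E80XX → F_EXX = 80 ksi.
Throat t_e = 0.707 × 0.25 = 0.1767 in.
φr_n = 0.75 × 0.6 × 80 × 0.1767 = 6.363 kips/in.
L_req = P_u / φr_n = 88.3 / 6.363 = 13.88 in total.
Round up → use L = 14 in.

L = 14 in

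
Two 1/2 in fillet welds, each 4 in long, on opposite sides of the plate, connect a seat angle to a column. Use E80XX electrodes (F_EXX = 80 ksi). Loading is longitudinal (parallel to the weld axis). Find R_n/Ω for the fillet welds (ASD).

Effective throat t_e = 0.707 × 0.5 = 0.3535 in.
Total length L = 8 in; A_we = 0.3535 × 8 = 2.828 in².
F_nw = 0.6 F_EXX = 0.6 × 80 = 48 ksi.
R_n = 48 × 2.828 = 135.7 kip; R_n/Ω = 135.7/2.0 = 67.87 kip.

R_n/Ω ≈ 67.9 kip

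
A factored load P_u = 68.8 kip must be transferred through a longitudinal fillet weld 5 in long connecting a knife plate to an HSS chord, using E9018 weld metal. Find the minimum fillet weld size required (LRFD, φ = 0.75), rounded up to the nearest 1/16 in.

E90XX → F_EXX = 90 ksi.
Total weld length L = 5 in.
Required throat t_e = P_u / (φ × 0.6 F_EXX × L) = 68.8 / (0.75 × 0.6 × 90 × 5) = 0.3398 in.
Required leg w = t_e / 0.707 = 0.4806 in → use 1/2 in.

w = 1/2 in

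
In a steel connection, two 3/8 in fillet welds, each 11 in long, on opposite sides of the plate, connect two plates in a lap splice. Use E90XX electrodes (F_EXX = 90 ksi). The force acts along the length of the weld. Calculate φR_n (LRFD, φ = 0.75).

Effective throat t_e = 0.707 × 0.375 = 0.2651 in.
Total length L = 22 in; A_we = 0.2651 × 22 = 5.833 in².
F_nw = 0.6 F_EXX = 0.6 × 90 = 54 ksi.
φR_n = 0.75 × 54 × 5.833 = 236.2 kips.

φR_n ≈ 236 kips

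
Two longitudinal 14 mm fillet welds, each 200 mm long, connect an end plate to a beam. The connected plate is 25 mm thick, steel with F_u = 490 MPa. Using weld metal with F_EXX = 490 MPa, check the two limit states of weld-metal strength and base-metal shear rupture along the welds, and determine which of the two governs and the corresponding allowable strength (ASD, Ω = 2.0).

R_n/Ω ≈ 582 kN (weld metal governs)

t_e = 0.707 × 14 = 9.898 mm; L = 400 mm.
Weld metal: R_n/Ω = (1/2.0) × 0.6 × 490 × 9.898 × 400 × 10⁻³ = 582 kN.
Base metal (shear rupture): R_n/Ω = (1/2.0) × 0.6 × 490 × 25 × 400 × 10⁻³ = 1470 kN.
Governing: weld metal.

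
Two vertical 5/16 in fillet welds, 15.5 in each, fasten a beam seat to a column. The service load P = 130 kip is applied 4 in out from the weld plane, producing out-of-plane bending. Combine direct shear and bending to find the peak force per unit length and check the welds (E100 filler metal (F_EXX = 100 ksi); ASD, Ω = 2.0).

L_w = 2 × 15.5 = 31 in; section modulus (unit throat) S = 2 × L²/6 = 80.08 in².
Direct shear f_v = P/L_w = 130/31 = 4.194 kip/in.
Moment M = P × e = 130 × 4 = 520 kip·in; bending f_b = M/S = 6.493 kip/in.
f_max = √(f_v² + f_b²) = √(4.194² + 6.493²) = 7.73 kip/in.
r_n/Ω = (1/2.0) × 0.6 × 100 × (0.707 × 0.3125) = 6.628 kip/in → NOT adequate.

f_max ≈ 7.73 kip/in; NOT adequate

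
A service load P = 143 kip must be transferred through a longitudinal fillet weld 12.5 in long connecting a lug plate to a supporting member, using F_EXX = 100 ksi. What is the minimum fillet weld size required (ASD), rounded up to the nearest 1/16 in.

w = 9/16 in

Total weld length L = 12.5 in.
Required throat t_e = P × Ω / (0.6 F_EXX × L) = 143 × 2.0 / (0.6 × 100 × 12.5) = 0.3813 in.
Required leg w = t_e / 0.707 = 0.5394 in → use 9/16 in.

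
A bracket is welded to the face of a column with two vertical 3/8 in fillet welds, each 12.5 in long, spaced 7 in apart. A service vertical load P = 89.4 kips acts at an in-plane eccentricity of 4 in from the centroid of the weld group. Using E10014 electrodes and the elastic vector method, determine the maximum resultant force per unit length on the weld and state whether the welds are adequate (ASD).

f_max ≈ 6.59 kip/in; adequate

E100XX → F_EXX = 100 ksi.
Total weld length L_w = 25 in. Treat welds as unit-width lines.
Polar moment about centroid: J = 2[d³/12 + d(b/2)²] = 2[12.5³/12 + 12.5×3.5²] = 631.8 in³.
Direct shear f_v = P/L_w = 89.4 / 25 = 3.576 kip/in (vertical).
Torsion M = P·e = 89.4 × 4 = 357.6 kip·in.
Critical point at (x, y) = (3.5, 6.25) from centroid. f_tx = M·y/J = 3.538 kip/in; f_ty = M·x/J = 1.981 kip/in.
Resultant f_max = √[f_tx² + (f_v + f_ty)²] = √[3.538² + (3.576 + 1.981)²] = 6.588 kip/in.
Capacity per unit length: r_n/Ω = (1/2.0) × 0.6 × 100 × (0.707 × 0.375) = 7.954 kip/in.
6.588 ≤ 7.954 → adequate.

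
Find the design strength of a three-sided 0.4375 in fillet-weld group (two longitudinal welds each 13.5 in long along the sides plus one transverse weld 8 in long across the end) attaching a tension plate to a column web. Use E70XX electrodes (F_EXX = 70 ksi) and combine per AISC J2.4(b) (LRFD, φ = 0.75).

t_e = 0.707 × 0.4375 = 0.3093 in.
R_nwl = 0.6 × 70 × 0.3093 × 27 = 350.8 kips (longitudinal, 2 welds).
R_nwt = 0.6 × 70 × 0.3093 × 8 = 103.9 kips (transverse, base value).
(i) R_nwl + R_nwt = 454.7 kips; (ii) 0.85 R_nwl + 1.5 R_nwt = 454 kips.
R_n = max = 454.7 kips [governs: (i)]; φR_n = 341 kips.

φR_n ≈ 341 kips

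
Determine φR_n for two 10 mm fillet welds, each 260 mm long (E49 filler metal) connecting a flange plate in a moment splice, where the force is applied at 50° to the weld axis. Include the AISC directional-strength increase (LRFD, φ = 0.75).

E49XX → F_EXX = 490 MPa.
t_e = 0.707 × 10 = 7.07 mm; A_we = 7.07 × 520 = 3676 mm².
Directional factor: 1.0 + 0.5 sin^1.5(50°) = 1.335.
F_nw = 0.6 × 490 × 1.335 = 392.6 MPa.
φR_n = 0.75 × 392.6 × 3676 × 10⁻³ = 1082 kN.

φR_n ≈ 1080 kN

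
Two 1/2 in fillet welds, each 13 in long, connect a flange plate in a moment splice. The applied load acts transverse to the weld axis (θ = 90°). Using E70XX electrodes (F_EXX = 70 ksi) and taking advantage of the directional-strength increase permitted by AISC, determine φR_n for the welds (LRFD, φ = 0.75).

φR_n ≈ 434 kips

t_e = 0.707 × 0.5 = 0.3535 in; A_we = 0.3535 × 26 = 9.191 in².
Directional factor: 1.0 + 0.5 sin^1.5(90°) = 1.5.
F_nw = 0.6 × 70 × 1.5 = 63 ksi.
φR_n = 0.75 × 63 × 9.191 = 434.3 kips.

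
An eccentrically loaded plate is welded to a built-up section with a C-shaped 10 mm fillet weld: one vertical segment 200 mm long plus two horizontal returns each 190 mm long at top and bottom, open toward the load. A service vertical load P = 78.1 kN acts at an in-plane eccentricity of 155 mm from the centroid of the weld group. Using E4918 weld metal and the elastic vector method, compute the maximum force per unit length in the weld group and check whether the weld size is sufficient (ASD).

E49XX → F_EXX = 490 MPa.
Total weld length L_w = 580 mm. Treat welds as unit-width lines.
Centroid: x̄ = 2×190×95 / 580 = 62.24 mm from the vertical weld.
Polar moment about centroid: J = I_x + I_y = [200³/12 + 2×190×100²] + [200×62.24² + 2(190³/12 + 190×32.76²)] = 6792000 mm³.
Direct shear f_v = P/L_w = 78.1×10³ / 580 = 134.7 N/mm (vertical).
Torsion M = P·e = 78.1×10³ × 155 = 12106000 N·mm.
Critical point at (x, y) = (127.8, 100) from centroid. f_tx = M·y/J = 178.2 N/mm; f_ty = M·x/J = 227.7 N/mm.
Resultant f_max = √[f_tx² + (f_v + f_ty)²] = √[178.2² + (134.7 + 227.7)²] = 403.8 N/mm.
Capacity per unit length: r_n/Ω = (1/2.0) × 0.6 × 490 × (0.707 × 10) = 1039 N/mm.
403.8 ≤ 1039 → adequate.

f_max ≈ 404 N/mm; adequate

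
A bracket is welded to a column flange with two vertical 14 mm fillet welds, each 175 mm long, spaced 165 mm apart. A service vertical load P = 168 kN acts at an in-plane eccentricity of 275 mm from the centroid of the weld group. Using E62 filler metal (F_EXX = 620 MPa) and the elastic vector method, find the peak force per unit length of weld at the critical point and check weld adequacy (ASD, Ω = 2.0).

f_max ≈ 2060 N/mm; NOT adequate

Total weld length L_w = 350 mm. Treat welds as unit-width lines.
Polar moment about centroid: J = 2[d³/12 + d(b/2)²] = 2[175³/12 + 175×82.5²] = 3275000 mm³.
Direct shear f_v = P/L_w = 168×10³ / 350 = 480 N/mm (vertical).
Torsion M = P·e = 168×10³ × 275 = 46200000 N·mm.
Critical point at (x, y) = (82.5, 87.5) from centroid. f_tx = M·y/J = 1234 N/mm; f_ty = M·x/J = 1164 N/mm.
Resultant f_max = √[f_tx² + (f_v + f_ty)²] = √[1234² + (480 + 1164)²] = 2055 N/mm.
Capacity per unit length: r_n/Ω = (1/2.0) × 0.6 × 620 × (0.707 × 14) = 1841 N/mm.
2055 > 1841 → NOT adequate.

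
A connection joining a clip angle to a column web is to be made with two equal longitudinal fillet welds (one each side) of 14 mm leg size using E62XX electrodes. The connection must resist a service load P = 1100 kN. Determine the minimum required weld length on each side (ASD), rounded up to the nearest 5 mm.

L = 300 mm on each side

E62XX → F_EXX = 620 MPa.
Throat t_e = 0.707 × 14 = 9.898 mm.
r_n/Ω = (0.6 × 620 × 9.898) / 2.0 = 1841 N/mm = 1.841 kN/mm.
L_req = P / (r_n/Ω) = 1100 / 1.841 = 597.5 mm total.
Per side: 597.5 / 2 = 298.7 mm.
Round up → use L = 300 mm on each side.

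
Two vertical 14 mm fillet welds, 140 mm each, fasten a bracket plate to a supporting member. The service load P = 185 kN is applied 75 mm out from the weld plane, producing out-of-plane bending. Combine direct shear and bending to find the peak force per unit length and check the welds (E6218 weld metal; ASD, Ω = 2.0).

E62XX → F_EXX = 620 MPa.
L_w = 2 × 140 = 280 mm; section modulus (unit throat) S = 2 × L²/6 = 6533 mm².
Direct shear f_v = P/L_w = 185×10³/280 = 660.7 N/mm.
Moment M = P × e = 185×10³ × 75 = 13875000 N·mm; bending f_b = M/S = 2124 N/mm.
f_max = √(f_v² + f_b²) = √(660.7² + 2124²) = 2224 N/mm.
r_n/Ω = (1/2.0) × 0.6 × 620 × (0.707 × 14) = 1841 N/mm → NOT adequate.

f_max ≈ 2220 N/mm; NOT adequate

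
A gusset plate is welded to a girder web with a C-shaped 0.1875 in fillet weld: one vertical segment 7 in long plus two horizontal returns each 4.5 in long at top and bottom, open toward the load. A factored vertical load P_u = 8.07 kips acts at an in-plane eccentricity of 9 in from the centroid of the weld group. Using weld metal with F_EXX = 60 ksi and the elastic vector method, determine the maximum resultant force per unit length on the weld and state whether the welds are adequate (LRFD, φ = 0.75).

Total weld length L_w = 16 in. Treat welds as unit-width lines.
Centroid: x̄ = 2×4.5×2.25 / 16 = 1.266 in from the vertical weld.
Polar moment about centroid: J = I_x + I_y = [7³/12 + 2×4.5×3.5²] + [7×1.266² + 2(4.5³/12 + 4.5×0.9844²)] = 174 in³.
Direct shear f_v = P/L_w = 8.07 / 16 = 0.5044 kip/in (vertical).
Torsion M = P·e = 8.07 × 9 = 72.63 kip·in.
Critical point at (x, y) = (3.234, 3.5) from centroid. f_tx = M·y/J = 1.461 kip/in; f_ty = M·x/J = 1.35 kip/in.
Resultant f_max = √[f_tx² + (f_v + f_ty)²] = √[1.461² + (0.5044 + 1.35)²] = 2.361 kip/in.
Capacity per unit length: φr_n = 0.75 × 0.6 × 60 × (0.707 × 0.1875) = 3.579 kip/in.
2.361 ≤ 3.579 → adequate.

f_max ≈ 2.36 kip/in; adequate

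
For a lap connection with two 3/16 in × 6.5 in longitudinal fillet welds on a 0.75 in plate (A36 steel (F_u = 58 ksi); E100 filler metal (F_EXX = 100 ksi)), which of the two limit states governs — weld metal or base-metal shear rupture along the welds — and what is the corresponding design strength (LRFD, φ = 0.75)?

φR_n ≈ 77.5 kips (weld metal governs)

t_e = 0.707 × 0.1875 = 0.1326 in; L = 13 in.
Weld metal: φR_n = 0.75 × 0.6 × 100 × 0.1326 × 13 = 77.55 kips.
Base metal (shear rupture): φR_n = 0.75 × 0.6 × 58 × 0.75 × 13 = 254.5 kips.
Governing: weld metal.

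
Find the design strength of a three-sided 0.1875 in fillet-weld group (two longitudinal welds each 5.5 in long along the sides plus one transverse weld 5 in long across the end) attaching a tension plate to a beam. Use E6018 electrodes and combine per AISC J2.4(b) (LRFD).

φR_n ≈ 60.3 kip

E60XX → F_EXX = 60 ksi.
t_e = 0.707 × 0.1875 = 0.1326 in.
R_nwl = 0.6 × 60 × 0.1326 × 11 = 52.49 kip (longitudinal, 2 welds).
R_nwt = 0.6 × 60 × 0.1326 × 5 = 23.86 kip (transverse, base value).
(i) R_nwl + R_nwt = 76.36 kip; (ii) 0.85 R_nwl + 1.5 R_nwt = 80.41 kip.
R_n = max = 80.41 kip [governs: (ii)]; φR_n = 60.31 kip.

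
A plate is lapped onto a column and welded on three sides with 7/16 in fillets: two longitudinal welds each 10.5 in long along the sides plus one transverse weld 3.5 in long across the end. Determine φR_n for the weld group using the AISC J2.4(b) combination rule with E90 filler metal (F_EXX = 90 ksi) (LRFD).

t_e = 0.707 × 0.4375 = 0.3093 in.
R_nwl = 0.6 × 90 × 0.3093 × 21 = 350.8 kip (longitudinal, 2 welds).
R_nwt = 0.6 × 90 × 0.3093 × 3.5 = 58.46 kip (transverse, base value).
(i) R_nwl + R_nwt = 409.2 kip; (ii) 0.85 R_nwl + 1.5 R_nwt = 385.8 kip.
R_n = max = 409.2 kip [governs: (i)]; φR_n = 306.9 kip.

φR_n ≈ 307 kip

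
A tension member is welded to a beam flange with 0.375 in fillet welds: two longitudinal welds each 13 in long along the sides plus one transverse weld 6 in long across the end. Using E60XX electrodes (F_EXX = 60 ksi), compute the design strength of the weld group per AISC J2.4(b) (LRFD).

t_e = 0.707 × 0.375 = 0.2651 in.
R_nwl = 0.6 × 60 × 0.2651 × 26 = 248.2 kips (longitudinal, 2 welds).
R_nwt = 0.6 × 60 × 0.2651 × 6 = 57.27 kips (transverse, base value).
(i) R_nwl + R_nwt = 305.4 kips; (ii) 0.85 R_nwl + 1.5 R_nwt = 296.8 kips.
R_n = max = 305.4 kips [governs: (i)]; φR_n = 229.1 kips.

φR_n ≈ 229 kips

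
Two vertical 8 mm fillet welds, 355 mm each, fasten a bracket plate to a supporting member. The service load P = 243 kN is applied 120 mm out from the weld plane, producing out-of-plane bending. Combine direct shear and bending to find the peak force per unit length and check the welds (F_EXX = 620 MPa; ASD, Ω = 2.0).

f_max ≈ 774 N/mm; adequate

L_w = 2 × 355 = 710 mm; section modulus (unit throat) S = 2 × L²/6 = 42010 mm².
Direct shear f_v = P/L_w = 243×10³/710 = 342.3 N/mm.
Moment M = P × e = 243×10³ × 120 = 29160000 N·mm; bending f_b = M/S = 694.1 N/mm.
f_max = √(f_v² + f_b²) = √(342.3² + 694.1²) = 773.9 N/mm.
r_n/Ω = (1/2.0) × 0.6 × 620 × (0.707 × 8) = 1052 N/mm → adequate.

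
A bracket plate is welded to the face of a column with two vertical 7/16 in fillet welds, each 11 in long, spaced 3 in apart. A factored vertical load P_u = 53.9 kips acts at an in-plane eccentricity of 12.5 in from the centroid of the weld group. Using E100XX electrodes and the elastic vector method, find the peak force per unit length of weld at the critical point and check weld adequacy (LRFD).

E100XX → F_EXX = 100 ksi.
Total weld length L_w = 22 in. Treat welds as unit-width lines.
Polar moment about centroid: J = 2[d³/12 + d(b/2)²] = 2[11³/12 + 11×1.5²] = 271.3 in³.
Direct shear f_v = P/L_w = 53.9 / 22 = 2.45 kip/in (vertical).
Torsion M = P·e = 53.9 × 12.5 = 673.75 kip·in.
Critical point at (x, y) = (1.5, 5.5) from centroid. f_tx = M·y/J = 13.66 kip/in; f_ty = M·x/J = 3.725 kip/in.
Resultant f_max = √[f_tx² + (f_v + f_ty)²] = √[13.66² + (2.45 + 3.725)²] = 14.99 kip/in.
Capacity per unit length: φr_n = 0.75 × 0.6 × 100 × (0.707 × 0.4375) = 13.92 kip/in.
14.99 > 13.92 → NOT adequate.

f_max ≈ 15 kip/in; NOT adequate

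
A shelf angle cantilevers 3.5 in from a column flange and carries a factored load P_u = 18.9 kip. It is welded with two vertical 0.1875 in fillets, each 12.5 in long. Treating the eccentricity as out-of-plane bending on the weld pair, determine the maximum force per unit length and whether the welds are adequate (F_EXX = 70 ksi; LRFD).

L_w = 2 × 12.5 = 25 in; section modulus (unit throat) S = 2 × L²/6 = 52.08 in².
Direct shear f_v = P/L_w = 18.9/25 = 0.756 kip/in.
Moment M = P × e = 18.9 × 3.5 = 66.15 kip·in; bending f_b = M/S = 1.27 kip/in.
f_max = √(f_v² + f_b²) = √(0.756² + 1.27²) = 1.478 kip/in.
φr_n = 0.75 × 0.6 × 70 × (0.707 × 0.1875) = 4.176 kip/in → adequate.

f_max ≈ 1.48 kip/in; adequate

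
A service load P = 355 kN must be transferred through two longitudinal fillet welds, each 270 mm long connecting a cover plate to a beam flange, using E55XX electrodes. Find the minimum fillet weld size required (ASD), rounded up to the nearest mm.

w = 6 mm

E55XX → F_EXX = 550 MPa.
Total weld length L = 540 mm.
Required throat t_e = P × Ω / (0.6 F_EXX × L) = 355 × 2.0 / (0.6 × 550 × 540 × 10⁻³) = 3.984 mm.
Required leg w = t_e / 0.707 = 5.635 mm → use 6 mm.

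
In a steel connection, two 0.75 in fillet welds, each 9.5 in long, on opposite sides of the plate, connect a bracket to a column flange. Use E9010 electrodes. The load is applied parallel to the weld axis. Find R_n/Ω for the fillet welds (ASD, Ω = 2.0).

R_n/Ω ≈ 272 kips

E90XX → F_EXX = 90 ksi.
Effective throat t_e = 0.707 × 0.75 = 0.5302 in.
Total length L = 19 in; A_we = 0.5302 × 19 = 10.07 in².
F_nw = 0.6 F_EXX = 0.6 × 90 = 54 ksi.
R_n = 54 × 10.07 = 544 kips; R_n/Ω = 544/2.0 = 272 kips.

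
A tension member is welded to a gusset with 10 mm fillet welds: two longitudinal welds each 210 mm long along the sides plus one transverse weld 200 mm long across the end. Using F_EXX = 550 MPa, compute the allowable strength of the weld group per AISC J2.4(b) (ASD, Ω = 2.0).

t_e = 0.707 × 10 = 7.07 mm.
R_nwl = 0.6 × 550 × 7.07 × 420 × 10⁻³ = 979.9 kN (longitudinal, 2 welds).
R_nwt = 0.6 × 550 × 7.07 × 200 × 10⁻³ = 466.6 kN (transverse, base value).
(i) R_nwl + R_nwt = 1447 kN; (ii) 0.85 R_nwl + 1.5 R_nwt = 1533 kN.
R_n = max = 1533 kN [governs: (ii)]; R_n/Ω = 766.4 kN.

R_n/Ω ≈ 766 kN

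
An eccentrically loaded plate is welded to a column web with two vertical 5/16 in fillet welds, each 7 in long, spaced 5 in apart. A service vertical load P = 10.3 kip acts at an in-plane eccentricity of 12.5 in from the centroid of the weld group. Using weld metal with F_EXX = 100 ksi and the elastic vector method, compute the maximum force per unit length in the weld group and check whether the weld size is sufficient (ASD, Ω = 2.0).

Total weld length L_w = 14 in. Treat welds as unit-width lines.
Polar moment about centroid: J = 2[d³/12 + d(b/2)²] = 2[7³/12 + 7×2.5²] = 144.7 in³.
Direct shear f_v = P/L_w = 10.3 / 14 = 0.7357 kip/in (vertical).
Torsion M = P·e = 10.3 × 12.5 = 128.75 kip·in.
Critical point at (x, y) = (2.5, 3.5) from centroid. f_tx = M·y/J = 3.115 kip/in; f_ty = M·x/J = 2.225 kip/in.
Resultant f_max = √[f_tx² + (f_v + f_ty)²] = √[3.115² + (0.7357 + 2.225)²] = 4.297 kip/in.
Capacity per unit length: r_n/Ω = (1/2.0) × 0.6 × 100 × (0.707 × 0.3125) = 6.628 kip/in.
4.297 ≤ 6.628 → adequate.

f_max ≈ 4.3 kip/in; adequate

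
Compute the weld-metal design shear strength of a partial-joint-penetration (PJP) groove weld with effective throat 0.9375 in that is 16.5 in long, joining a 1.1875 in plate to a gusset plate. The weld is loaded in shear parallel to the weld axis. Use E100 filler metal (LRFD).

φR_n ≈ 696 kip

E100XX → F_EXX = 100 ksi.
Effective throat (given) t_e = 0.9375 in.
A_we = 0.9375 × 16.5 = 15.47 in².
F_nw = 0.6 F_EXX = 60 ksi.
φR_n = 0.75 × 60 × 15.47 = 696.1 kip.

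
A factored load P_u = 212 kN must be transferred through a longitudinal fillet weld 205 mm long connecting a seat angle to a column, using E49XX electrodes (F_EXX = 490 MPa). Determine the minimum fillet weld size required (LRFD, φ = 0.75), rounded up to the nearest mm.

w = 7 mm

Total weld length L = 205 mm.
Required throat t_e = P_u / (φ × 0.6 F_EXX × L) = 212 / (0.75 × 0.6 × 490 × 205 × 10⁻³) = 4.69 mm.
Required leg w = t_e / 0.707 = 6.634 mm → use 7 mm.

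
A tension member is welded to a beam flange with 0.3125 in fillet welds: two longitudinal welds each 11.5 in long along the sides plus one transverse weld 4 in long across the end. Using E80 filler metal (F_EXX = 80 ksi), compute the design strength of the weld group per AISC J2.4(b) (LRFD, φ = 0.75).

t_e = 0.707 × 0.3125 = 0.2209 in.
R_nwl = 0.6 × 80 × 0.2209 × 23 = 243.9 kips (longitudinal, 2 welds).
R_nwt = 0.6 × 80 × 0.2209 × 4 = 42.42 kips (transverse, base value).
(i) R_nwl + R_nwt = 286.3 kips; (ii) 0.85 R_nwl + 1.5 R_nwt = 271 kips.
R_n = max = 286.3 kips [governs: (i)]; φR_n = 214.8 kips.

φR_n ≈ 215 kips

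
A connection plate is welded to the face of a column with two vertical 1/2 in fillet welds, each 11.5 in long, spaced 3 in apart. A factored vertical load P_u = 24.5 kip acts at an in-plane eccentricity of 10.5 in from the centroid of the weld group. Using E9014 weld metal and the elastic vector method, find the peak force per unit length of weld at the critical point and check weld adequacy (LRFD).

f_max ≈ 5.38 kip/in; adequate

E90XX → F_EXX = 90 ksi.
Total weld length L_w = 23 in. Treat welds as unit-width lines.
Polar moment about centroid: J = 2[d³/12 + d(b/2)²] = 2[11.5³/12 + 11.5×1.5²] = 305.2 in³.
Direct shear f_v = P/L_w = 24.5 / 23 = 1.065 kip/in (vertical).
Torsion M = P·e = 24.5 × 10.5 = 257.25 kip·in.
Critical point at (x, y) = (1.5, 5.75) from centroid. f_tx = M·y/J = 4.846 kip/in; f_ty = M·x/J = 1.264 kip/in.
Resultant f_max = √[f_tx² + (f_v + f_ty)²] = √[4.846² + (1.065 + 1.264)²] = 5.377 kip/in.
Capacity per unit length: φr_n = 0.75 × 0.6 × 90 × (0.707 × 0.5) = 14.32 kip/in.
5.377 ≤ 14.32 → adequate.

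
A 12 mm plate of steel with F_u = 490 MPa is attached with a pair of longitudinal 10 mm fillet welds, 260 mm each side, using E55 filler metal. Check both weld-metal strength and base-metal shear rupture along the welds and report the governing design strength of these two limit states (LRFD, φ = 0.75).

φR_n ≈ 910 kN (weld metal governs)

E55XX → F_EXX = 550 MPa.
t_e = 0.707 × 10 = 7.07 mm; L = 520 mm.
Weld metal: φR_n = 0.75 × 0.6 × 550 × 7.07 × 520 × 10⁻³ = 909.9 kN.
Base metal (shear rupture): φR_n = 0.75 × 0.6 × 490 × 12 × 520 × 10⁻³ = 1376 kN.
Governing: weld metal.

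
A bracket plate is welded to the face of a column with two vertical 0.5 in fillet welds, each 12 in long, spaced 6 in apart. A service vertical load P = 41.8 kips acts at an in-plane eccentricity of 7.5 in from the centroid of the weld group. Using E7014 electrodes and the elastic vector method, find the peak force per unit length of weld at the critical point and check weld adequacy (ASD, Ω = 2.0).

E70XX → F_EXX = 70 ksi.
Total weld length L_w = 24 in. Treat welds as unit-width lines.
Polar moment about centroid: J = 2[d³/12 + d(b/2)²] = 2[12³/12 + 12×3²] = 504 in³.
Direct shear f_v = P/L_w = 41.8 / 24 = 1.742 kip/in (vertical).
Torsion M = P·e = 41.8 × 7.5 = 313.5 kip·in.
Critical point at (x, y) = (3, 6) from centroid. f_tx = M·y/J = 3.732 kip/in; f_ty = M·x/J = 1.866 kip/in.
Resultant f_max = √[f_tx² + (f_v + f_ty)²] = √[3.732² + (1.742 + 1.866)²] = 5.191 kip/in.
Capacity per unit length: r_n/Ω = (1/2.0) × 0.6 × 70 × (0.707 × 0.5) = 7.423 kip/in.
5.191 ≤ 7.423 → adequate.

f_max ≈ 5.19 kip/in; adequate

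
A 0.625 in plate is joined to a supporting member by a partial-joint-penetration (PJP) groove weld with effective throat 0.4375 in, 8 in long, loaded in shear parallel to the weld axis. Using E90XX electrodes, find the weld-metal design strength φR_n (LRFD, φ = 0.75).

E90XX → F_EXX = 90 ksi.
Effective throat (given) t_e = 0.4375 in.
A_we = 0.4375 × 8 = 3.5 in².
F_nw = 0.6 F_EXX = 54 ksi.
φR_n = 0.75 × 54 × 3.5 = 141.8 kips.

φR_n ≈ 142 kips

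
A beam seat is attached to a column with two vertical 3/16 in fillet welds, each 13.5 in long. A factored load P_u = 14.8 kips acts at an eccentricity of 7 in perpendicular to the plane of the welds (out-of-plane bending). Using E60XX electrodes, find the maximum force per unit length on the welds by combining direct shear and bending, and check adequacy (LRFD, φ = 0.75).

E60XX → F_EXX = 60 ksi.
L_w = 2 × 13.5 = 27 in; section modulus (unit throat) S = 2 × L²/6 = 60.75 in².
Direct shear f_v = P/L_w = 14.8/27 = 0.5481 kip/in.
Moment M = P × e = 14.8 × 7 = 103.6 kip·in; bending f_b = M/S = 1.705 kip/in.
f_max = √(f_v² + f_b²) = √(0.5481² + 1.705²) = 1.791 kip/in.
φr_n = 0.75 × 0.6 × 60 × (0.707 × 0.1875) = 3.579 kip/in → adequate.

f_max ≈ 1.79 kip/in; adequate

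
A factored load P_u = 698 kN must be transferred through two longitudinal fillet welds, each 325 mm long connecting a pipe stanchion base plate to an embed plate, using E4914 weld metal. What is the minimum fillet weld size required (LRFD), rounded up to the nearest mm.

w = 7 mm

E49XX → F_EXX = 490 MPa.
Total weld length L = 650 mm.
Required throat t_e = P_u / (φ × 0.6 F_EXX × L) = 698 / (0.75 × 0.6 × 490 × 650 × 10⁻³) = 4.87 mm.
Required leg w = t_e / 0.707 = 6.888 mm → use 7 mm.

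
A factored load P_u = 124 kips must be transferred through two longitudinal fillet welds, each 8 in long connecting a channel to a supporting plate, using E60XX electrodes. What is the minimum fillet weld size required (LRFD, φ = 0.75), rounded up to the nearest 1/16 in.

w = 7/16 in

E60XX → F_EXX = 60 ksi.
Total weld length L = 16 in.
Required throat t_e = P_u / (φ × 0.6 F_EXX × L) = 124 / (0.75 × 0.6 × 60 × 16) = 0.287 in.
Required leg w = t_e / 0.707 = 0.406 in → use 7/16 in.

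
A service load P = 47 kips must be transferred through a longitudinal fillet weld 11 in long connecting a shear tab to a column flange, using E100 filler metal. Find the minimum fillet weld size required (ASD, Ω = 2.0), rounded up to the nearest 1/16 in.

E100XX → F_EXX = 100 ksi.
Total weld length L = 11 in.
Required throat t_e = P × Ω / (0.6 F_EXX × L) = 47 × 2.0 / (0.6 × 100 × 11) = 0.1424 in.
Required leg w = t_e / 0.707 = 0.2014 in → use 1/4 in.

w = 1/4 in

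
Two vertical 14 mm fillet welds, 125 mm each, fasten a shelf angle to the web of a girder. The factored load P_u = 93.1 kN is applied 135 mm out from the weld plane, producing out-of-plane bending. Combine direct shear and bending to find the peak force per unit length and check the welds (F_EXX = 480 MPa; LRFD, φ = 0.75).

L_w = 2 × 125 = 250 mm; section modulus (unit throat) S = 2 × L²/6 = 5208 mm².
Direct shear f_v = P/L_w = 93.1×10³/250 = 372.4 N/mm.
Moment M = P × e = 93.1×10³ × 135 = 12568000 N·mm; bending f_b = M/S = 2413 N/mm.
f_max = √(f_v² + f_b²) = √(372.4² + 2413²) = 2442 N/mm.
φr_n = 0.75 × 0.6 × 480 × (0.707 × 14) = 2138 N/mm → NOT adequate.

f_max ≈ 2440 N/mm; NOT adequate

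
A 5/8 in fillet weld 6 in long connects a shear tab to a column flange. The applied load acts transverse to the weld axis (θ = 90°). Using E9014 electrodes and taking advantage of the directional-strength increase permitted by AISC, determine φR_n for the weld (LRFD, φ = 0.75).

E90XX → F_EXX = 90 ksi.
t_e = 0.707 × 0.625 = 0.4419 in; A_we = 0.4419 × 6 = 2.651 in².
Directional factor: 1.0 + 0.5 sin^1.5(90°) = 1.5.
F_nw = 0.6 × 90 × 1.5 = 81 ksi.
φR_n = 0.75 × 81 × 2.651 = 161.1 kips.

φR_n ≈ 161 kips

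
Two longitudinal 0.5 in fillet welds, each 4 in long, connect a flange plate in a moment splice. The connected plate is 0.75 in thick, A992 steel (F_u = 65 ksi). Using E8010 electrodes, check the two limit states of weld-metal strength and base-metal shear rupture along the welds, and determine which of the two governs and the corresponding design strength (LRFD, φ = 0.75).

φR_n ≈ 102 kips (weld metal governs)

E80XX → F_EXX = 80 ksi.
t_e = 0.707 × 0.5 = 0.3535 in; L = 8 in.
Weld metal: φR_n = 0.75 × 0.6 × 80 × 0.3535 × 8 = 101.8 kips.
Base metal (shear rupture): φR_n = 0.75 × 0.6 × 65 × 0.75 × 8 = 175.5 kips.
Governing: weld metal.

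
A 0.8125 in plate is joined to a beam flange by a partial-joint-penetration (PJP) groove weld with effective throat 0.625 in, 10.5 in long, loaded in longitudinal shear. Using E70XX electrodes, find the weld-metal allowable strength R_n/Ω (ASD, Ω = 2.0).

E70XX → F_EXX = 70 ksi.
Effective throat (given) t_e = 0.625 in.
A_we = 0.625 × 10.5 = 6.562 in².
F_nw = 0.6 F_EXX = 42 ksi.
R_n/Ω = (42 × 6.562) / 2.0 = 137.8 kip.

R_n/Ω ≈ 138 kip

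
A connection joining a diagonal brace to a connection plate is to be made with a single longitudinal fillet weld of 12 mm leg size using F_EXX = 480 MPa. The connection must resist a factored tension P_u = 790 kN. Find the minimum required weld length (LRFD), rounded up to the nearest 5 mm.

L = 435 mm

Throat t_e = 0.707 × 12 = 8.484 mm.
φr_n = 0.75 × 0.6 × 480 × 8.484 × 10⁻³ = 1.833 kN/mm.
L_req = P_u / φr_n = 790 / 1.833 = 431.1 mm total.
Round up → use L = 435 mm.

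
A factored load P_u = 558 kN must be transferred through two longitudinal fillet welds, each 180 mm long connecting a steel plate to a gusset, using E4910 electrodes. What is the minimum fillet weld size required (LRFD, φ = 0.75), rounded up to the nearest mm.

E49XX → F_EXX = 490 MPa.
Total weld length L = 360 mm.
Required throat t_e = P_u / (φ × 0.6 F_EXX × L) = 558 / (0.75 × 0.6 × 490 × 360 × 10⁻³) = 7.029 mm.
Required leg w = t_e / 0.707 = 9.943 mm → use 10 mm.

w = 10 mm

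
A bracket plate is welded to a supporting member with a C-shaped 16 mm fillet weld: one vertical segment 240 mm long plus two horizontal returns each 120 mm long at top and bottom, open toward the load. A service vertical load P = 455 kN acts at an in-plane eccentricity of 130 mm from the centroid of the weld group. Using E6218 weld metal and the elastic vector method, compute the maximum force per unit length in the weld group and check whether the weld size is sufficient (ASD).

E62XX → F_EXX = 620 MPa.
Total weld length L_w = 480 mm. Treat welds as unit-width lines.
Centroid: x̄ = 2×120×60 / 480 = 30 mm from the vertical weld.
Polar moment about centroid: J = I_x + I_y = [240³/12 + 2×120×120²] + [240×30² + 2(120³/12 + 120×30²)] = 5328000 mm³.
Direct shear f_v = P/L_w = 455×10³ / 480 = 947.9 N/mm (vertical).
Torsion M = P·e = 455×10³ × 130 = 59150000 N·mm.
Critical point at (x, y) = (90, 120) from centroid. f_tx = M·y/J = 1332 N/mm; f_ty = M·x/J = 999.2 N/mm.
Resultant f_max = √[f_tx² + (f_v + f_ty)²] = √[1332² + (947.9 + 999.2)²] = 2359 N/mm.
Capacity per unit length: r_n/Ω = (1/2.0) × 0.6 × 620 × (0.707 × 16) = 2104 N/mm.
2359 > 2104 → NOT adequate.

f_max ≈ 2360 N/mm; NOT adequate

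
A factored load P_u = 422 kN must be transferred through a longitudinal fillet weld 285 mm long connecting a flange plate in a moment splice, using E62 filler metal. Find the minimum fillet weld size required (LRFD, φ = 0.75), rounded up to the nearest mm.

E62XX → F_EXX = 620 MPa.
Total weld length L = 285 mm.
Required throat t_e = P_u / (φ × 0.6 F_EXX × L) = 422 / (0.75 × 0.6 × 620 × 285 × 10⁻³) = 5.307 mm.
Required leg w = t_e / 0.707 = 7.507 mm → use 8 mm.

w = 8 mm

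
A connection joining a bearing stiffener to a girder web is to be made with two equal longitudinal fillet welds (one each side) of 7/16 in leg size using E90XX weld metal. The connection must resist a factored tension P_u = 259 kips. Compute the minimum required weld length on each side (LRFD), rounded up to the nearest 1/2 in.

E90XX → F_EXX = 90 ksi.
Throat t_e = 0.707 × 0.4375 = 0.3093 in.
φr_n = 0.75 × 0.6 × 90 × 0.3093 = 12.53 kips/in.
L_req = P_u / φr_n = 259 / 12.53 = 20.68 in total.
Per side: 20.68 / 2 = 10.34 in.
Round up → use L = 10.5 in on each side.

L = 10.5 in on each side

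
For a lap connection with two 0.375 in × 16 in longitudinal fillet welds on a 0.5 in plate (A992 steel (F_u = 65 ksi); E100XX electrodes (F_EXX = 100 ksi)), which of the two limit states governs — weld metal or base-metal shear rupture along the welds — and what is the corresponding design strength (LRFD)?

t_e = 0.707 × 0.375 = 0.2651 in; L = 32 in.
Weld metal: φR_n = 0.75 × 0.6 × 100 × 0.2651 × 32 = 381.8 kips.
Base metal (shear rupture): φR_n = 0.75 × 0.6 × 65 × 0.5 × 32 = 468 kips.
Governing: weld metal.

φR_n ≈ 382 kips (weld metal governs)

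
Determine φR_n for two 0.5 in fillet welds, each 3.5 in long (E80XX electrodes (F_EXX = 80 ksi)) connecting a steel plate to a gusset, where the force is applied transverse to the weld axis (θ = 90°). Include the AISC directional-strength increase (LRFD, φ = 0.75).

t_e = 0.707 × 0.5 = 0.3535 in; A_we = 0.3535 × 7 = 2.474 in².
Directional factor: 1.0 + 0.5 sin^1.5(90°) = 1.5.
F_nw = 0.6 × 80 × 1.5 = 72 ksi.
φR_n = 0.75 × 72 × 2.474 = 133.6 kips.

φR_n ≈ 134 kips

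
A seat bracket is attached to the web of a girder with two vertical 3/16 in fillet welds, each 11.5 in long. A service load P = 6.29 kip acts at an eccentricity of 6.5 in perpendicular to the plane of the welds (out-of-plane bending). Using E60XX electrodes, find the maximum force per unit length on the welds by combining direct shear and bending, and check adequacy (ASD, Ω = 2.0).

E60XX → F_EXX = 60 ksi.
L_w = 2 × 11.5 = 23 in; section modulus (unit throat) S = 2 × L²/6 = 44.08 in².
Direct shear f_v = P/L_w = 6.29/23 = 0.2735 kip/in.
Moment M = P × e = 6.29 × 6.5 = 40.885 kip·in; bending f_b = M/S = 0.9274 kip/in.
f_max = √(f_v² + f_b²) = √(0.2735² + 0.9274²) = 0.9669 kip/in.
r_n/Ω = (1/2.0) × 0.6 × 60 × (0.707 × 0.1875) = 2.386 kip/in → adequate.

f_max ≈ 0.967 kip/in; adequate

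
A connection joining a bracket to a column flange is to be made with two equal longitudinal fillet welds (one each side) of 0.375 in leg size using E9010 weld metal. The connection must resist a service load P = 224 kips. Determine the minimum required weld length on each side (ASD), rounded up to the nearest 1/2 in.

E90XX → F_EXX = 90 ksi.
Throat t_e = 0.707 × 0.375 = 0.2651 in.
r_n/Ω = (0.6 × 90 × 0.2651) / 2.0 = 7.158 kip/in.
L_req = P / (r_n/Ω) = 224 / 7.158 = 31.29 in total.
Per side: 31.29 / 2 = 15.65 in.
Round up → use L = 16 in on each side.

L = 16 in on each side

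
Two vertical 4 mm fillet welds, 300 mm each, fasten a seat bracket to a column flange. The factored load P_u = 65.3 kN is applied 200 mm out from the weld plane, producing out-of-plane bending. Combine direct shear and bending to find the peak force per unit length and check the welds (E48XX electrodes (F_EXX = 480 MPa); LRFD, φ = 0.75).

f_max ≈ 449 N/mm; adequate

L_w = 2 × 300 = 600 mm; section modulus (unit throat) S = 2 × L²/6 = 30000 mm².
Direct shear f_v = P/L_w = 65.3×10³/600 = 108.8 N/mm.
Moment M = P × e = 65.3×10³ × 200 = 13060000 N·mm; bending f_b = M/S = 435.3 N/mm.
f_max = √(f_v² + f_b²) = √(108.8² + 435.3²) = 448.7 N/mm.
φr_n = 0.75 × 0.6 × 480 × (0.707 × 4) = 610.8 N/mm → adequate.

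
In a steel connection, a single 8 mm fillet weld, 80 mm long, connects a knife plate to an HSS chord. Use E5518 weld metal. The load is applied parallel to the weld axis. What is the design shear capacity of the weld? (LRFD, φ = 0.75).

E55XX → F_EXX = 550 MPa.
Effective throat t_e = 0.707 × 8 = 5.656 mm.
Total length L = 80 mm; A_we = 5.656 × 80 = 452.5 mm².
F_nw = 0.6 F_EXX = 0.6 × 550 = 330 MPa.
φR_n = 0.75 × 330 × 452.5 × 10⁻³ = 112 kN.

φR_n ≈ 112 kN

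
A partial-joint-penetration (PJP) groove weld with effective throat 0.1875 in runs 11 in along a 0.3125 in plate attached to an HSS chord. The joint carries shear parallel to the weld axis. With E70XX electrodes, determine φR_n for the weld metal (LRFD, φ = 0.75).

φR_n ≈ 65 kip

E70XX → F_EXX = 70 ksi.
Effective throat (given) t_e = 0.1875 in.
A_we = 0.1875 × 11 = 2.062 in².
F_nw = 0.6 F_EXX = 42 ksi.
φR_n = 0.75 × 42 × 2.062 = 64.97 kip.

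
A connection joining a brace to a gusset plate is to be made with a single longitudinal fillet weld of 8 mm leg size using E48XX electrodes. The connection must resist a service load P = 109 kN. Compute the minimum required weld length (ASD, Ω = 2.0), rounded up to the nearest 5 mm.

L = 135 mm

E48XX → F_EXX = 480 MPa.
Throat t_e = 0.707 × 8 = 5.656 mm.
r_n/Ω = (0.6 × 480 × 5.656) / 2.0 = 814.5 N/mm = 0.8145 kN/mm.
L_req = P / (r_n/Ω) = 109 / 0.8145 = 133.8 mm total.
Round up → use L = 135 mm.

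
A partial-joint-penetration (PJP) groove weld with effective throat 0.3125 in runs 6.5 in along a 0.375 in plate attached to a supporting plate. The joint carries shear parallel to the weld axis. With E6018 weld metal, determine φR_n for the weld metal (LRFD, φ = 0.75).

φR_n ≈ 54.8 kips

E60XX → F_EXX = 60 ksi.
Effective throat (given) t_e = 0.3125 in.
A_we = 0.3125 × 6.5 = 2.031 in².
F_nw = 0.6 F_EXX = 36 ksi.
φR_n = 0.75 × 36 × 2.031 = 54.84 kips.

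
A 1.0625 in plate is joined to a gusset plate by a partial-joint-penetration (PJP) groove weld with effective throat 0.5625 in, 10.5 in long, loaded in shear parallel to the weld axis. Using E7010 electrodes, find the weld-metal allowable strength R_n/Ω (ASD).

R_n/Ω ≈ 124 kip

E70XX → F_EXX = 70 ksi.
Effective throat (given) t_e = 0.5625 in.
A_we = 0.5625 × 10.5 = 5.906 in².
F_nw = 0.6 F_EXX = 42 ksi.
R_n/Ω = (42 × 5.906) / 2.0 = 124 kip.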